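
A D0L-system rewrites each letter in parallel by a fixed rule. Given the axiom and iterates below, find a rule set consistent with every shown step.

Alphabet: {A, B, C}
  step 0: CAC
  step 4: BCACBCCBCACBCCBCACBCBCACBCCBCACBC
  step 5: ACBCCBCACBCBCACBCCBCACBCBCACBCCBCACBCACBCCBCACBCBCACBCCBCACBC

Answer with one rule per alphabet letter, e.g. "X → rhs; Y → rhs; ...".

A->C, B->AC, C->BC

  step 4 ⇒ step 5: BCACBCCBCACBCCBCACBCBCACBCCBCACBC ⇒ AC·BC·C·BC·AC·BC·BC·AC·BC·C·BC·AC·BC·BC·AC·BC·C·BC·AC·BC·AC·BC·C·BC·AC·BC·BC·AC·BC·C·BC·AC·BC
    A ↦ C
    B ↦ AC
    C ↦ BC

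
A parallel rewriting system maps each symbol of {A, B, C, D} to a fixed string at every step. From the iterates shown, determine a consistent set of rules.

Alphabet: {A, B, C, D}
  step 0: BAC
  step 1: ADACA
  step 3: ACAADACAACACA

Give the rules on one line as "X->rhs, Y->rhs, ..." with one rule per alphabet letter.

  step 0 ⇒ step 1: BAC ⇒ AD·AC·A
    A ↦ AC
    B ↦ AD
    C ↦ A
    D ↦ B  (constrained at step 1)

A->AC, B->AD, C->A, D->B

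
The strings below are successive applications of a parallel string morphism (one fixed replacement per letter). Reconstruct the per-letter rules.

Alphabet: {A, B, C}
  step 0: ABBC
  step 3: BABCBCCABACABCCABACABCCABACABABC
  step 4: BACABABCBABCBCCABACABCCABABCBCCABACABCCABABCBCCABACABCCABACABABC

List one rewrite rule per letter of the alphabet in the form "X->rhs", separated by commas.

A->CA, B->BA, C->BC

  step 3 ⇒ step 4: BABCBCCABACABCCABACABCCABACABABC ⇒ BA·CA·BA·BC·BA·BC·BC·CA·BA·CA·BC·CA·BA·BC·BC·CA·BA·CA·BC·CA·BA·BC·BC·CA·BA·CA·BC·CA·BA·CA·BA·BC
    A ↦ CA
    B ↦ BA
    C ↦ BC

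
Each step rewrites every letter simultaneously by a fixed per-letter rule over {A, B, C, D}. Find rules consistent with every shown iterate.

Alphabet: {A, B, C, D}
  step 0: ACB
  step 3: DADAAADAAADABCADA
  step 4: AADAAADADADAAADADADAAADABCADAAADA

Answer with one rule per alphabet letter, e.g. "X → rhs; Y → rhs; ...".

  step 3 ⇒ step 4: DADAAADAAADABCADA ⇒ AA·DA·AA·DA·DA·DA·AA·DA·DA·DA·AA·DA·BC·A·DA·AA·DA
    A ↦ DA
    B ↦ BC
    C ↦ A
    D ↦ AA

A->DA, B->BC, C->A, D->AA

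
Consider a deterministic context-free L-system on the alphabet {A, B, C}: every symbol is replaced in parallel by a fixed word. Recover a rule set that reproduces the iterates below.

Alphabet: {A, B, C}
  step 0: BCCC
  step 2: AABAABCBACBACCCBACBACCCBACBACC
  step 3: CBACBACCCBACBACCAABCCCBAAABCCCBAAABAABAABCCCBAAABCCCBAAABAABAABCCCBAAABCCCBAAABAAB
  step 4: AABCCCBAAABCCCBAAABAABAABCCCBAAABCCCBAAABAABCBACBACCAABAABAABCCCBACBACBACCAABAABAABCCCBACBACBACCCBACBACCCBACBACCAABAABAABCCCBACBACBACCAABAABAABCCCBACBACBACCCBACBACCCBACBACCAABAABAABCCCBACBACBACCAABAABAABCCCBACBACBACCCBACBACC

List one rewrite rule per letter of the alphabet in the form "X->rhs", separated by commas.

  step 3 ⇒ step 4: CBACBACCCBACBACCAABCCCBAAABCCCBAAABAABAABCCCBAAABCCCBAAABAABAABCCCBAAABCCCBAAABAAB ⇒ AAB·CC·CBA·AAB·CC·CBA·AAB·AAB·AAB·CC·CBA·AAB·CC·CBA·AAB·AAB·CBA·CBA·CC·AAB·AAB·AAB·CC·CBA·CBA·CBA·CC·AAB·AAB·AAB·CC·CBA·CBA·CBA·CC·CBA·CBA·CC·CBA·CBA·CC·AAB·AAB·AAB·CC·CBA·CBA·CBA·CC·AAB·AAB·AAB·CC·CBA·CBA·CBA·CC·CBA·CBA·CC·CBA·CBA·CC·AAB·AAB·AAB·CC·CBA·CBA·CBA·CC·AAB·AAB·AAB·CC·CBA·CBA·CBA·CC·CBA·CBA·CC
    A ↦ CBA
    B ↦ CC
    C ↦ AAB

A->CBA, B->CC, C->AAB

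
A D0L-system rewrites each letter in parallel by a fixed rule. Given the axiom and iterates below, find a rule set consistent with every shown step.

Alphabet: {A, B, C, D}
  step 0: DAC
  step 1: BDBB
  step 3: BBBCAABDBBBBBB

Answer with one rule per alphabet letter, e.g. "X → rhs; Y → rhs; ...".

A->B, B->CAA, C->B, D->BD

  step 0 ⇒ step 1: DAC ⇒ BD·B·B
    A ↦ B
    C ↦ B
    D ↦ BD
    B ↦ CAA  (constrained at step 1)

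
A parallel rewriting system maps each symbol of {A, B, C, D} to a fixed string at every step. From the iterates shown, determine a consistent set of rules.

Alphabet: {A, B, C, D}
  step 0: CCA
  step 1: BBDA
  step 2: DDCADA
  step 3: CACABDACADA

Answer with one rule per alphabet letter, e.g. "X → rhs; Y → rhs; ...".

  step 2 ⇒ step 3: DDCADA ⇒ CA·CA·B·DA·CA·DA
    A ↦ DA
    C ↦ B
    D ↦ CA
  step 1 ⇒ step 2: BBDA ⇒ D·D·CA·DA
    B ↦ D

A->DA, B->D, C->B, D->CA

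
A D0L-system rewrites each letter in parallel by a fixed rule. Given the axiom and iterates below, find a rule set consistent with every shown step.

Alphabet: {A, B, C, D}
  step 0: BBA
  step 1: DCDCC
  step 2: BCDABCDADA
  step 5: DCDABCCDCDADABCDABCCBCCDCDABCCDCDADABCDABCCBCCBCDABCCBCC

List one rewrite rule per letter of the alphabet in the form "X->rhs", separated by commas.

  step 1 ⇒ step 2: DCDCC ⇒ BC·DA·BC·DA·DA
    C ↦ DA
    D ↦ BC
  step 0 ⇒ step 1: BBA ⇒ DC·DC·C
    A ↦ C
  step 0 ⇒ step 1: BBA ⇒ DC·DC·C
    B ↦ DC

A->C, B->DC, C->DA, D->BC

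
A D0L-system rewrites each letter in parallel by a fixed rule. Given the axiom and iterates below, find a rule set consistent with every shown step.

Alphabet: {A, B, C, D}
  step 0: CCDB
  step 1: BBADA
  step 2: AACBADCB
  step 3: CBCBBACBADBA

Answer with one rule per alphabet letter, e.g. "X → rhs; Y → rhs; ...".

  step 2 ⇒ step 3: AACBADCB ⇒ CB·CB·B·A·CB·AD·B·A
    A ↦ CB
    B ↦ A
    C ↦ B
    D ↦ AD

A->CB, B->A, C->B, D->AD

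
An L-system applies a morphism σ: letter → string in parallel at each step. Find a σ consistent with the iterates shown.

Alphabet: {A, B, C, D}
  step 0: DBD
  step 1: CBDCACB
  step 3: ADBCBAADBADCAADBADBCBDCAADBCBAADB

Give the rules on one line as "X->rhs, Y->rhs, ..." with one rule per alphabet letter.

A->ADB, B->DCA, C->A, D->CB

  step 0 ⇒ step 1: DBD ⇒ CB·DCA·CB
    B ↦ DCA
    D ↦ CB
    A ↦ ADB  (constrained at step 1)
    C ↦ A  (constrained at step 1)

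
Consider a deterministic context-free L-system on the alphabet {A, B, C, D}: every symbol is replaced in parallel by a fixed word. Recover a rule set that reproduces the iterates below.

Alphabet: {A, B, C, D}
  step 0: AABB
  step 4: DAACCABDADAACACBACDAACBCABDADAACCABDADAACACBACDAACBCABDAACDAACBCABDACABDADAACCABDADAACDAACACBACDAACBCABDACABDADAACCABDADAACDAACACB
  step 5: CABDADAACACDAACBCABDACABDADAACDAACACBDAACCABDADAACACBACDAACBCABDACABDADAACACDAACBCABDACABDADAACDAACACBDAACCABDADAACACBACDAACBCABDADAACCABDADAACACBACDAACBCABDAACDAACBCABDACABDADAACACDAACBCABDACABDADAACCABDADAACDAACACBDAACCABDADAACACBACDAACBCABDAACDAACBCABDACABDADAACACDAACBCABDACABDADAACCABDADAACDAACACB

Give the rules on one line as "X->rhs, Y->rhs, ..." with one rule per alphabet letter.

  step 4 ⇒ step 5: DAACCABDADAACACBACDAACBCABDADAACCABDADAACACBACDAACBCABDAACDAACBCABDACABDADAACCABDADAACDAACACBACDAACBCABDACABDADAACCABDADAACDAACACB ⇒ CAB·DA·DA·AC·AC·DA·ACB·CAB·DA·CAB·DA·DA·AC·DA·AC·ACB·DA·AC·CAB·DA·DA·AC·ACB·AC·DA·ACB·CAB·DA·CAB·DA·DA·AC·AC·DA·ACB·CAB·DA·CAB·DA·DA·AC·DA·AC·ACB·DA·AC·CAB·DA·DA·AC·ACB·AC·DA·ACB·CAB·DA·DA·AC·CAB·DA·DA·AC·ACB·AC·DA·ACB·CAB·DA·AC·DA·ACB·CAB·DA·CAB·DA·DA·AC·AC·DA·ACB·CAB·DA·CAB·DA·DA·AC·CAB·DA·DA·AC·DA·AC·ACB·DA·AC·CAB·DA·DA·AC·ACB·AC·DA·ACB·CAB·DA·AC·DA·ACB·CAB·DA·CAB·DA·DA·AC·AC·DA·ACB·CAB·DA·CAB·DA·DA·AC·CAB·DA·DA·AC·DA·AC·ACB
    A ↦ DA
    B ↦ ACB
    C ↦ AC
    D ↦ CAB

A->DA, B->ACB, C->AC, D->CAB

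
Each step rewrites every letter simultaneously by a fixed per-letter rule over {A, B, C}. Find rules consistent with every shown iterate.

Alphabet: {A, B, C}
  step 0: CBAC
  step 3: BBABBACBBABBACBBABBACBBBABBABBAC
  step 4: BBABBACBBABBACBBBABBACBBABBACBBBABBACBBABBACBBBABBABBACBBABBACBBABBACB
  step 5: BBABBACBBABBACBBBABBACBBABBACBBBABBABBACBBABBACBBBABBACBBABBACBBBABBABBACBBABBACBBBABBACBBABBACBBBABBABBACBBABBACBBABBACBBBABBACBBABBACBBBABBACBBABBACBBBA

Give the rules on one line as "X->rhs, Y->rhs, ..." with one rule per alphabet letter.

A->C, B->BBA, C->B

  step 4 ⇒ step 5: BBABBACBBABBACBBBABBACBBABBACBBBABBACBBABBACBBBABBABBACBBABBACBBABBACB ⇒ BBA·BBA·C·BBA·BBA·C·B·BBA·BBA·C·BBA·BBA·C·B·BBA·BBA·BBA·C·BBA·BBA·C·B·BBA·BBA·C·BBA·BBA·C·B·BBA·BBA·BBA·C·BBA·BBA·C·B·BBA·BBA·C·BBA·BBA·C·B·BBA·BBA·BBA·C·BBA·BBA·C·BBA·BBA·C·B·BBA·BBA·C·BBA·BBA·C·B·BBA·BBA·C·BBA·BBA·C·B·BBA
    A ↦ C
    B ↦ BBA
    C ↦ B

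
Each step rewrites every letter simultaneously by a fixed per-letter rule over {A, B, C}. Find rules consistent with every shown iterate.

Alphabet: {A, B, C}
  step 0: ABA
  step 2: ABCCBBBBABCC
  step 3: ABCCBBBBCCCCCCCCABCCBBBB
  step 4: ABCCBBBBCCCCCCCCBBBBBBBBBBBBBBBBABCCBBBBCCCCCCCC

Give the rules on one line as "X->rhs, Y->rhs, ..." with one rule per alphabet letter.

  step 3 ⇒ step 4: ABCCBBBBCCCCCCCCABCCBBBB ⇒ AB·CC·BB·BB·CC·CC·CC·CC·BB·BB·BB·BB·BB·BB·BB·BB·AB·CC·BB·BB·CC·CC·CC·CC
    A ↦ AB
    B ↦ CC
    C ↦ BB

A->AB, B->CC, C->BB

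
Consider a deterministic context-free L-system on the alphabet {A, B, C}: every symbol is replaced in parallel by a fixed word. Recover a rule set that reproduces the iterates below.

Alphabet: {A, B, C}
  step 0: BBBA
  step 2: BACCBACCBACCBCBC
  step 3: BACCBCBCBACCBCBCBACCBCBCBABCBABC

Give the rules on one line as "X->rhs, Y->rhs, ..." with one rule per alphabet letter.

  step 2 ⇒ step 3: BACCBACCBACCBCBC ⇒ BA·CC·BC·BC·BA·CC·BC·BC·BA·CC·BC·BC·BA·BC·BA·BC
    A ↦ CC
    B ↦ BA
    C ↦ BC

A->CC, B->BA, C->BC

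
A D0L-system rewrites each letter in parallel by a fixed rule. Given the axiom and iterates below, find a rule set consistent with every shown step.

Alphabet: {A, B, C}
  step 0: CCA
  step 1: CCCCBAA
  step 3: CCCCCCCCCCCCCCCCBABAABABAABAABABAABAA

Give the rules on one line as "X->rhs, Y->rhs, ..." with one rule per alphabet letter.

  step 0 ⇒ step 1: CCA ⇒ CC·CC·BAA
    A ↦ BAA
    C ↦ CC
    B ↦ BA  (constrained at step 1)

A->BAA, B->BA, C->CC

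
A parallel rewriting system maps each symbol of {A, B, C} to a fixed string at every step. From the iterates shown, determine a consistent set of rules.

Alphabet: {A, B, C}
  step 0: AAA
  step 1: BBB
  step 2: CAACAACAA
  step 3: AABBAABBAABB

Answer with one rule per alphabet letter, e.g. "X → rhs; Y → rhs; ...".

  step 2 ⇒ step 3: CAACAACAA ⇒ AA·B·B·AA·B·B·AA·B·B
    A ↦ B
    C ↦ AA
  step 1 ⇒ step 2: BBB ⇒ CAA·CAA·CAA
    B ↦ CAA

A->B, B->CAA, C->AA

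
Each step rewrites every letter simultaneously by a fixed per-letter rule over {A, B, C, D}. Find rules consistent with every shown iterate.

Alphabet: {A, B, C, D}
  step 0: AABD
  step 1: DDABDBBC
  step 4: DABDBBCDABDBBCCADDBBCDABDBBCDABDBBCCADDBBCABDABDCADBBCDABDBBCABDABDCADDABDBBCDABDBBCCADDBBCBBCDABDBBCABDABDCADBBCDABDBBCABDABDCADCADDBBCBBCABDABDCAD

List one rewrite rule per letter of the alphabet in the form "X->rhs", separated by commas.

  step 0 ⇒ step 1: AABD ⇒ D·D·ABD·BBC
    A ↦ D
    B ↦ ABD
    D ↦ BBC
    C ↦ CAD  (constrained at step 1)

A->D, B->ABD, C->CAD, D->BBC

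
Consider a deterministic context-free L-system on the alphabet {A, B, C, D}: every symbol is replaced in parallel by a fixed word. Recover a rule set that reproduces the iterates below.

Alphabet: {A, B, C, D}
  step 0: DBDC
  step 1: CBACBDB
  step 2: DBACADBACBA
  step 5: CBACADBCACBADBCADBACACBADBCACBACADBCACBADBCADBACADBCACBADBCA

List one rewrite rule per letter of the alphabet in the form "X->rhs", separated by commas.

A->CA, B->A, C->DB, D->CB

  step 1 ⇒ step 2: CBACBDB ⇒ DB·A·CA·DB·A·CB·A
    A ↦ CA
    B ↦ A
    C ↦ DB
    D ↦ CB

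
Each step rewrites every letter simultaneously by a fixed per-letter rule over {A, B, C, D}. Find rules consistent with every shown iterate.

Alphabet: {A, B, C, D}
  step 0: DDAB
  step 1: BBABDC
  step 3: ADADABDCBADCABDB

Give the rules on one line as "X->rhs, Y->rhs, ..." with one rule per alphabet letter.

A->ABD, B->C, C->AD, D->B

  step 0 ⇒ step 1: DDAB ⇒ B·B·ABD·C
    A ↦ ABD
    B ↦ C
    D ↦ B
    C ↦ AD  (constrained at step 1)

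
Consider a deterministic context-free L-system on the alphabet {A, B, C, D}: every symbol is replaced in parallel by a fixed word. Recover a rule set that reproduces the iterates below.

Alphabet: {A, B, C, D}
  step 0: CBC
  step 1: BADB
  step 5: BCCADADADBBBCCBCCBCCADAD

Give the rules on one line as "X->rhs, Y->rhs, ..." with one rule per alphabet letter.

  step 0 ⇒ step 1: CBC ⇒ B·AD·B
    B ↦ AD
    C ↦ B
    A ↦ BC  (constrained at step 1)
    D ↦ C  (constrained at step 1)

A->BC, B->AD, C->B, D->C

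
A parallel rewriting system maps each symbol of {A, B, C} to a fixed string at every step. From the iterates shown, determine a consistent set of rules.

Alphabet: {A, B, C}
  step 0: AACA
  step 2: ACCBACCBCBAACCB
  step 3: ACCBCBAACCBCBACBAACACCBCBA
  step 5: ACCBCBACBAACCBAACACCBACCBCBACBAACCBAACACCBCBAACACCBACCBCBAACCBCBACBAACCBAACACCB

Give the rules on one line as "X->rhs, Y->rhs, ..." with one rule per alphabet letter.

A->AC, B->A, C->CB

  step 2 ⇒ step 3: ACCBACCBCBAACCB ⇒ AC·CB·CB·A·AC·CB·CB·A·CB·A·AC·AC·CB·CB·A
    A ↦ AC
    B ↦ A
    C ↦ CB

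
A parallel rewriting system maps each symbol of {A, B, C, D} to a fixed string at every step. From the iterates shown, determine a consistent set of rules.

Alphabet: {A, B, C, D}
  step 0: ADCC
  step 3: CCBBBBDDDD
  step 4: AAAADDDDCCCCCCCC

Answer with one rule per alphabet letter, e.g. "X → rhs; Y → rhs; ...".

A->B, B->D, C->AA, D->CC

  step 3 ⇒ step 4: CCBBBBDDDD ⇒ AA·AA·D·D·D·D·CC·CC·CC·CC
    B ↦ D
    C ↦ AA
    D ↦ CC
    A ↦ B  (constrained at step 0)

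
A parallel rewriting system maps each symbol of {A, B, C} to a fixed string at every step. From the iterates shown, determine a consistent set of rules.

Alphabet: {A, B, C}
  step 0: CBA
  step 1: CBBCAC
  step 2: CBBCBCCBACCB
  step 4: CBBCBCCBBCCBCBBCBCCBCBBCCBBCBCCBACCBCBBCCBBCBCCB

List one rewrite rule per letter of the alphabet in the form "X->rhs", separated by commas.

  step 1 ⇒ step 2: CBBCAC ⇒ CB·BC·BC·CB·AC·CB
    A ↦ AC
    B ↦ BC
    C ↦ CB

A->AC, B->BC, C->CB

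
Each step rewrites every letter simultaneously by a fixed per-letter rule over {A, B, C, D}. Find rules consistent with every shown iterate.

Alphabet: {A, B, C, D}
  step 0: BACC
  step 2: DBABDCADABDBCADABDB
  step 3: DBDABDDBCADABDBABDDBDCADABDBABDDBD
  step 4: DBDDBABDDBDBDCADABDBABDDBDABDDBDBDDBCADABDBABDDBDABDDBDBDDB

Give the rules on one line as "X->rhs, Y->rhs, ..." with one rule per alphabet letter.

A->AB, B->D, C->CAD, D->DB

  step 3 ⇒ step 4: DBDABDDBCADABDBABDDBDCADABDBABDDBD ⇒ DB·D·DB·AB·D·DB·DB·D·CAD·AB·DB·AB·D·DB·D·AB·D·DB·DB·D·DB·CAD·AB·DB·AB·D·DB·D·AB·D·DB·DB·D·DB
    A ↦ AB
    B ↦ D
    C ↦ CAD
    D ↦ DB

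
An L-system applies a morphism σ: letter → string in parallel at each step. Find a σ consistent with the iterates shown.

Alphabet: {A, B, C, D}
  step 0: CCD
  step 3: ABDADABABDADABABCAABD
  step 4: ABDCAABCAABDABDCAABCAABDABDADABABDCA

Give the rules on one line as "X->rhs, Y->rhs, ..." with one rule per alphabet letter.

  step 3 ⇒ step 4: ABDADABABDADABABCAABD ⇒ AB·D·CA·AB·CA·AB·D·AB·D·CA·AB·CA·AB·D·AB·D·AD·AB·AB·D·CA
    A ↦ AB
    B ↦ D
    C ↦ AD
    D ↦ CA

A->AB, B->D, C->AD, D->CA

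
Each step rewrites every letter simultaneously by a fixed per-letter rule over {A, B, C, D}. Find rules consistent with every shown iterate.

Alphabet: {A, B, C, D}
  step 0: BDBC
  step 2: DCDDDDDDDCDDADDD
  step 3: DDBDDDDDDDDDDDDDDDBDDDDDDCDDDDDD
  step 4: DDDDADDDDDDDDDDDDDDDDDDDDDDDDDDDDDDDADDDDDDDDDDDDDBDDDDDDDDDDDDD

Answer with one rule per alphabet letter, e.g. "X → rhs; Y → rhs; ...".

A->DC, B->AD, C->BD, D->DD

  step 3 ⇒ step 4: DDBDDDDDDDDDDDDDDDBDDDDDDCDDDDDD ⇒ DD·DD·AD·DD·DD·DD·DD·DD·DD·DD·DD·DD·DD·DD·DD·DD·DD·DD·AD·DD·DD·DD·DD·DD·DD·BD·DD·DD·DD·DD·DD·DD
    B ↦ AD
    C ↦ BD
    D ↦ DD
  step 2 ⇒ step 3: DCDDDDDDDCDDADDD ⇒ DD·BD·DD·DD·DD·DD·DD·DD·DD·BD·DD·DD·DC·DD·DD·DD
    A ↦ DC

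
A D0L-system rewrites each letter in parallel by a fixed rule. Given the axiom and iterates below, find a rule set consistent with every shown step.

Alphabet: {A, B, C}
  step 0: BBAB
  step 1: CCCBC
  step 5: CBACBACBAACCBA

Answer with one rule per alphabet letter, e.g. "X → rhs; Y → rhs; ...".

  step 0 ⇒ step 1: BBAB ⇒ C·C·CB·C
    A ↦ CB
    B ↦ C
    C ↦ A  (constrained at step 1)

A->CB, B->C, C->A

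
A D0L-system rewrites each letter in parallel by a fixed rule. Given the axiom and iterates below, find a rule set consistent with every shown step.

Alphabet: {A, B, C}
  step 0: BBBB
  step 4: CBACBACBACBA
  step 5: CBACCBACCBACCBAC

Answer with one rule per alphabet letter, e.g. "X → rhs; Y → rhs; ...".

A->C, B->A, C->CB

  step 4 ⇒ step 5: CBACBACBACBA ⇒ CB·A·C·CB·A·C·CB·A·C·CB·A·C
    A ↦ C
    B ↦ A
    C ↦ CB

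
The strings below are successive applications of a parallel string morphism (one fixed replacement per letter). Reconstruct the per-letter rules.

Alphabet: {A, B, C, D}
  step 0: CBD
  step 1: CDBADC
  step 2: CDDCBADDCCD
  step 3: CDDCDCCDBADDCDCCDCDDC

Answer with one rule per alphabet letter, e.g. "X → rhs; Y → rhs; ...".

  step 2 ⇒ step 3: CDDCBADDCCD ⇒ CD·DC·DC·CD·BA·D·DC·DC·CD·CD·DC
    A ↦ D
    B ↦ BA
    C ↦ CD
    D ↦ DC

A->D, B->BA, C->CD, D->DC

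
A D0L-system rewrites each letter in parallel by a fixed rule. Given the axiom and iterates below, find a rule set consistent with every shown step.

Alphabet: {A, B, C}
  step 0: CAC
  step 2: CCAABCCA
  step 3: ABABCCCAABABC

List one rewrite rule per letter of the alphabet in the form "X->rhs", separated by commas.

  step 2 ⇒ step 3: CCAABCCA ⇒ AB·AB·C·C·CA·AB·AB·C
    A ↦ C
    B ↦ CA
    C ↦ AB

A->C, B->CA, C->AB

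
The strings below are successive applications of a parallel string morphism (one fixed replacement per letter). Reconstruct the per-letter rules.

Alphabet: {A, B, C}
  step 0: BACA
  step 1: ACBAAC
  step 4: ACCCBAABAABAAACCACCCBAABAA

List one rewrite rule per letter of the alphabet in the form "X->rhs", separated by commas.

  step 0 ⇒ step 1: BACA ⇒ A·C·BAA·C
    A ↦ C
    B ↦ A
    C ↦ BAA

A->C, B->A, C->BAA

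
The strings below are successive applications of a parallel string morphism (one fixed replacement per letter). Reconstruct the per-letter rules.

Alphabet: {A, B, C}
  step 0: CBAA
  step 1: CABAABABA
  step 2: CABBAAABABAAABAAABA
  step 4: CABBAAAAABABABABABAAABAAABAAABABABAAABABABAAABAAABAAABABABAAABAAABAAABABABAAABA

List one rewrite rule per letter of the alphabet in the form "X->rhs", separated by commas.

  step 1 ⇒ step 2: CABAABABA ⇒ CAB·BA·AA·BA·BA·AA·BA·AA·BA
    A ↦ BA
    B ↦ AA
    C ↦ CAB

A->BA, B->AA, C->CAB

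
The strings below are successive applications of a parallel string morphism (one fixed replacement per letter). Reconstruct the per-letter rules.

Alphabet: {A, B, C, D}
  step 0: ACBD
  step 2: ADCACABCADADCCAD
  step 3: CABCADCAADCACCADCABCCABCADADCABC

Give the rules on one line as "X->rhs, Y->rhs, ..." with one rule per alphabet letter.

A->CA, B->CC, C->AD, D->BC

  step 2 ⇒ step 3: ADCACABCADADCCAD ⇒ CA·BC·AD·CA·AD·CA·CC·AD·CA·BC·CA·BC·AD·AD·CA·BC
    A ↦ CA
    B ↦ CC
    C ↦ AD
    D ↦ BC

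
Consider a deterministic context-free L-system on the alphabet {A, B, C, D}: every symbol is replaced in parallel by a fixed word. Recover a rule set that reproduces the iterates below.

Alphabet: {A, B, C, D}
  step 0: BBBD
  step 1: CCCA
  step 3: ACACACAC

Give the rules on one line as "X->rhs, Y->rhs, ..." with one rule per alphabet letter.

  step 0 ⇒ step 1: BBBD ⇒ C·C·C·A
    B ↦ C
    D ↦ A
    A ↦ DB  (constrained at step 1)
    C ↦ DB  (constrained at step 1)

A->DB, B->C, C->DB, D->A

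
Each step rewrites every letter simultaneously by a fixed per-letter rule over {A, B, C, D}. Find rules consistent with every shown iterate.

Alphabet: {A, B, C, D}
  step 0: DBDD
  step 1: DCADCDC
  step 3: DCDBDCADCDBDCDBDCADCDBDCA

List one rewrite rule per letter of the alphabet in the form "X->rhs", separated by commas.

A->DC, B->A, C->DB, D->DC

  step 0 ⇒ step 1: DBDD ⇒ DC·A·DC·DC
    B ↦ A
    D ↦ DC
    A ↦ DC  (constrained at step 1)
    C ↦ DB  (constrained at step 1)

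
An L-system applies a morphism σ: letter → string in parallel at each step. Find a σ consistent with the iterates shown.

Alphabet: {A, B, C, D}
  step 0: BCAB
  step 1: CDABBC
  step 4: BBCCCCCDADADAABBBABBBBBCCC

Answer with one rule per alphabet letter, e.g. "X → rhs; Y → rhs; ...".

  step 0 ⇒ step 1: BCAB ⇒ C·DA·BB·C
    A ↦ BB
    B ↦ C
    C ↦ DA
    D ↦ AB  (constrained at step 1)

A->BB, B->C, C->DA, D->AB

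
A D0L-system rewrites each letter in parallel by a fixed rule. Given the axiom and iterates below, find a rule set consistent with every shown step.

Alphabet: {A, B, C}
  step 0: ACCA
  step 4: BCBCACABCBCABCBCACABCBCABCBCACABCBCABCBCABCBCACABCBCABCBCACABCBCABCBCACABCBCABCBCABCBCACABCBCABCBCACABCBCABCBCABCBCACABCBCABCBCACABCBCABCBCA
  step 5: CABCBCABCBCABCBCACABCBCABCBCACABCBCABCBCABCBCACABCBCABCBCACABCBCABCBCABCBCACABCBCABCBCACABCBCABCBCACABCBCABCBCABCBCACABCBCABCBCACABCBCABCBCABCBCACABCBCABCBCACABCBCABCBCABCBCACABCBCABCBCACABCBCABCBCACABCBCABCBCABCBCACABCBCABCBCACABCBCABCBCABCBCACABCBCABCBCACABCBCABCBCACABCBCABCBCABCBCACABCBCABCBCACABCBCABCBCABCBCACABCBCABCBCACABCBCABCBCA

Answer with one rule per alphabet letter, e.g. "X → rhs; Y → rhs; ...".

  step 4 ⇒ step 5: BCBCACABCBCABCBCACABCBCABCBCACABCBCABCBCABCBCACABCBCABCBCACABCBCABCBCACABCBCABCBCABCBCACABCBCABCBCACABCBCABCBCABCBCACABCBCABCBCACABCBCABCBCA ⇒ CA·BCB·CA·BCB·CA·BCB·CA·CA·BCB·CA·BCB·CA·CA·BCB·CA·BCB·CA·BCB·CA·CA·BCB·CA·BCB·CA·CA·BCB·CA·BCB·CA·BCB·CA·CA·BCB·CA·BCB·CA·CA·BCB·CA·BCB·CA·CA·BCB·CA·BCB·CA·BCB·CA·CA·BCB·CA·BCB·CA·CA·BCB·CA·BCB·CA·BCB·CA·CA·BCB·CA·BCB·CA·CA·BCB·CA·BCB·CA·BCB·CA·CA·BCB·CA·BCB·CA·CA·BCB·CA·BCB·CA·CA·BCB·CA·BCB·CA·BCB·CA·CA·BCB·CA·BCB·CA·CA·BCB·CA·BCB·CA·BCB·CA·CA·BCB·CA·BCB·CA·CA·BCB·CA·BCB·CA·CA·BCB·CA·BCB·CA·BCB·CA·CA·BCB·CA·BCB·CA·CA·BCB·CA·BCB·CA·BCB·CA·CA·BCB·CA·BCB·CA·CA·BCB·CA·BCB·CA
    A ↦ CA
    B ↦ CA
    C ↦ BCB

A->CA, B->CA, C->BCB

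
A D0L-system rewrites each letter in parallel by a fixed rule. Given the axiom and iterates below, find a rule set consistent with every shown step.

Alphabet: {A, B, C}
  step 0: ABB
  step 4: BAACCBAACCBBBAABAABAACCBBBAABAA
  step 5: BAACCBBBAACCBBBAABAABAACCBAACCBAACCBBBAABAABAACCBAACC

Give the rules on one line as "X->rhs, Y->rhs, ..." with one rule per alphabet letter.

  step 4 ⇒ step 5: BAACCBAACCBBBAABAABAACCBBBAABAA ⇒ BAA·C·C·B·B·BAA·C·C·B·B·BAA·BAA·BAA·C·C·BAA·C·C·BAA·C·C·B·B·BAA·BAA·BAA·C·C·BAA·C·C
    A ↦ C
    B ↦ BAA
    C ↦ B

A->C, B->BAA, C->B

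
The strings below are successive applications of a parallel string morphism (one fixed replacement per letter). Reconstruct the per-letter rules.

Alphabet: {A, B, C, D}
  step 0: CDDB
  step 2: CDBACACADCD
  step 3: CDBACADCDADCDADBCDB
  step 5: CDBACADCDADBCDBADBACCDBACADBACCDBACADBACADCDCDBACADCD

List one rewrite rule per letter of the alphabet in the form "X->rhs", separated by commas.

A->AD, B->AC, C->CD, D->B

  step 2 ⇒ step 3: CDBACACADCD ⇒ CD·B·AC·AD·CD·AD·CD·AD·B·CD·B
    A ↦ AD
    B ↦ AC
    C ↦ CD
    D ↦ B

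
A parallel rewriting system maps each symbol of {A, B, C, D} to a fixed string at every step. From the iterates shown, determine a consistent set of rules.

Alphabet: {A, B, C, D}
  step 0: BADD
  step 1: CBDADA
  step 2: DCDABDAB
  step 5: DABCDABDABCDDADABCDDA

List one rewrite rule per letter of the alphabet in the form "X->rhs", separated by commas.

A->B, B->C, C->D, D->DA

  step 1 ⇒ step 2: CBDADA ⇒ D·C·DA·B·DA·B
    A ↦ B
    B ↦ C
    C ↦ D
    D ↦ DA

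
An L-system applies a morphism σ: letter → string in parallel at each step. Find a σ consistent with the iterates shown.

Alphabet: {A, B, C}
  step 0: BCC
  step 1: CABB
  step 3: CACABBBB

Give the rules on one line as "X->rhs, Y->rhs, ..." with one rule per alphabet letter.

A->B, B->CA, C->B

  step 0 ⇒ step 1: BCC ⇒ CA·B·B
    B ↦ CA
    C ↦ B
    A ↦ B  (constrained at step 1)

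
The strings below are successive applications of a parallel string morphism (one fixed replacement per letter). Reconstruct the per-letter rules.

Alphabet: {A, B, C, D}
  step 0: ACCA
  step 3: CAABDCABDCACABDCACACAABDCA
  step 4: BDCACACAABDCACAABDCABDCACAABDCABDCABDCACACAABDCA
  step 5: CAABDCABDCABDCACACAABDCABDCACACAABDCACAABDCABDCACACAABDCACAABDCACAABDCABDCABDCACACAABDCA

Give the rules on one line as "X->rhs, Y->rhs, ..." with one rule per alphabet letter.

A->CA, B->CA, C->BD, D->A

  step 4 ⇒ step 5: BDCACACAABDCACAABDCABDCACAABDCABDCABDCACACAABDCA ⇒ CA·A·BD·CA·BD·CA·BD·CA·CA·CA·A·BD·CA·BD·CA·CA·CA·A·BD·CA·CA·A·BD·CA·BD·CA·CA·CA·A·BD·CA·CA·A·BD·CA·CA·A·BD·CA·BD·CA·BD·CA·CA·CA·A·BD·CA
    A ↦ CA
    B ↦ CA
    C ↦ BD
    D ↦ A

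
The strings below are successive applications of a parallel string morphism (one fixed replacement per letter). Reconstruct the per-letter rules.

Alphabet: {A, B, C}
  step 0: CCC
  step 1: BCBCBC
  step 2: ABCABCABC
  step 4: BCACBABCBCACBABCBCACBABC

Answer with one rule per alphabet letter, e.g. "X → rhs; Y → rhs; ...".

A->CB, B->A, C->BC

  step 1 ⇒ step 2: BCBCBC ⇒ A·BC·A·BC·A·BC
    B ↦ A
    C ↦ BC
    A ↦ CB  (constrained at step 2)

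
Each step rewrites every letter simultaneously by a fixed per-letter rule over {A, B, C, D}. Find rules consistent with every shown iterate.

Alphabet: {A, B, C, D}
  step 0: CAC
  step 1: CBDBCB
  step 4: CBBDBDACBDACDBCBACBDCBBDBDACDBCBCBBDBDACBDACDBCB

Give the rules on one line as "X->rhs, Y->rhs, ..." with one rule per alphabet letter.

A->DB, B->BD, C->CB, D->AC

  step 0 ⇒ step 1: CAC ⇒ CB·DB·CB
    A ↦ DB
    C ↦ CB
    B ↦ BD  (constrained at step 1)
    D ↦ AC  (constrained at step 1)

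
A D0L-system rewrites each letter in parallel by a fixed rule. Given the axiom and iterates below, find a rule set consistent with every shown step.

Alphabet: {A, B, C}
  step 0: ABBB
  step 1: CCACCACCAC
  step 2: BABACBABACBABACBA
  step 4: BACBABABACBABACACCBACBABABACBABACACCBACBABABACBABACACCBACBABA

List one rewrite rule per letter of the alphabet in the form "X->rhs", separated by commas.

  step 1 ⇒ step 2: CCACCACCAC ⇒ BA·BA·C·BA·BA·C·BA·BA·C·BA
    A ↦ C
    C ↦ BA
  step 0 ⇒ step 1: ABBB ⇒ C·CAC·CAC·CAC
    B ↦ CAC

A->C, B->CAC, C->BA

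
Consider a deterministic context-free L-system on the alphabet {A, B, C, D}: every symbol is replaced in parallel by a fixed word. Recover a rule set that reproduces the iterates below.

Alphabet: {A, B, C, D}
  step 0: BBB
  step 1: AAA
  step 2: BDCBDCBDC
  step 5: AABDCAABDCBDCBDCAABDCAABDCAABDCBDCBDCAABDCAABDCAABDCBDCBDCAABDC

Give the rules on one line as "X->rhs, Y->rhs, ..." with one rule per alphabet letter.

A->BDC, B->A, C->DC, D->AB

  step 1 ⇒ step 2: AAA ⇒ BDC·BDC·BDC
    A ↦ BDC
  step 0 ⇒ step 1: BBB ⇒ A·A·A
    B ↦ A
    C ↦ DC  (constrained at step 2)
    D ↦ AB  (constrained at step 2)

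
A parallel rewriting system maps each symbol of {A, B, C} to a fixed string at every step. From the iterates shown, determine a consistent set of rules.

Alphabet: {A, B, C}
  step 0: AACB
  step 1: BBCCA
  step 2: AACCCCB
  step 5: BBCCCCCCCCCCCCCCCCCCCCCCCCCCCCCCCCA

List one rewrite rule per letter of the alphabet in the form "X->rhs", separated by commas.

A->B, B->A, C->CC

  step 1 ⇒ step 2: BBCCA ⇒ A·A·CC·CC·B
    A ↦ B
    B ↦ A
    C ↦ CC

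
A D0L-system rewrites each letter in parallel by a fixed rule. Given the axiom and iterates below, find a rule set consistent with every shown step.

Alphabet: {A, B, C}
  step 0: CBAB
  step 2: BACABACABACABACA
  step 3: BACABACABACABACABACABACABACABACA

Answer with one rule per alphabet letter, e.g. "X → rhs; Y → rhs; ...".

A->CA, B->BA, C->BA

  step 2 ⇒ step 3: BACABACABACABACA ⇒ BA·CA·BA·CA·BA·CA·BA·CA·BA·CA·BA·CA·BA·CA·BA·CA
    A ↦ CA
    B ↦ BA
    C ↦ BA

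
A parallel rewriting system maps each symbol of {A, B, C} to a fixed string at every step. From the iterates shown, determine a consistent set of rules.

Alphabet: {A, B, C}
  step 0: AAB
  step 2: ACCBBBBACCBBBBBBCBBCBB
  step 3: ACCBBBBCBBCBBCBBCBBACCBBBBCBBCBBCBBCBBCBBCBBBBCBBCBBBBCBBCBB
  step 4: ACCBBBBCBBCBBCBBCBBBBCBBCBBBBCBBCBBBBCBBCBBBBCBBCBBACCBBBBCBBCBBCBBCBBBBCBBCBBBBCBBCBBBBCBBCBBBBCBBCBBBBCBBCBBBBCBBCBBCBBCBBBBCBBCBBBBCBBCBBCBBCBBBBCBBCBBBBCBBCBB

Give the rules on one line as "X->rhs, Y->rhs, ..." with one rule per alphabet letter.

  step 3 ⇒ step 4: ACCBBBBCBBCBBCBBCBBACCBBBBCBBCBBCBBCBBCBBCBBBBCBBCBBBBCBBCBB ⇒ ACC·BB·BB·CBB·CBB·CBB·CBB·BB·CBB·CBB·BB·CBB·CBB·BB·CBB·CBB·BB·CBB·CBB·ACC·BB·BB·CBB·CBB·CBB·CBB·BB·CBB·CBB·BB·CBB·CBB·BB·CBB·CBB·BB·CBB·CBB·BB·CBB·CBB·BB·CBB·CBB·CBB·CBB·BB·CBB·CBB·BB·CBB·CBB·CBB·CBB·BB·CBB·CBB·BB·CBB·CBB
    A ↦ ACC
    B ↦ CBB
    C ↦ BB

A->ACC, B->CBB, C->BB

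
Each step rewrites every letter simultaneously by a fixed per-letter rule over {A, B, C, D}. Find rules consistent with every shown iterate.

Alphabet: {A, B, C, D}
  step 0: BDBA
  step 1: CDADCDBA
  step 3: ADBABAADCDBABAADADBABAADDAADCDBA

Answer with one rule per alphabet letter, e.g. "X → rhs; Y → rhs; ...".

  step 0 ⇒ step 1: BDBA ⇒ CD·AD·CD·BA
    A ↦ BA
    B ↦ CD
    D ↦ AD
    C ↦ DA  (constrained at step 1)

A->BA, B->CD, C->DA, D->AD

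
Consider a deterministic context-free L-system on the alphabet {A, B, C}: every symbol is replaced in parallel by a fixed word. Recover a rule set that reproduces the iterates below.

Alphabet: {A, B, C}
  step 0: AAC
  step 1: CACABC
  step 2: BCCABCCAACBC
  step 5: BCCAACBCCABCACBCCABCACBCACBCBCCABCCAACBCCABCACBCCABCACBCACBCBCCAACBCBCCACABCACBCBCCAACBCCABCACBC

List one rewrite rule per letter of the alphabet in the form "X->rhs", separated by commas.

A->CA, B->AC, C->BC

  step 1 ⇒ step 2: CACABC ⇒ BC·CA·BC·CA·AC·BC
    A ↦ CA
    B ↦ AC
    C ↦ BC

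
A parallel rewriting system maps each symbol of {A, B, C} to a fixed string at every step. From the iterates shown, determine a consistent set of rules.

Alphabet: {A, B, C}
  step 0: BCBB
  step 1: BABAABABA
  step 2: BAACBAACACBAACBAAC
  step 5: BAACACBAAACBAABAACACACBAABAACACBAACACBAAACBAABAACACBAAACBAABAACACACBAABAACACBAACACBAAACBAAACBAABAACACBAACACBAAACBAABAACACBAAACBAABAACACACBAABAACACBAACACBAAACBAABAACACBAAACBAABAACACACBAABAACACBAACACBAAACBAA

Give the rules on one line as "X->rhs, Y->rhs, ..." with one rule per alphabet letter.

A->AC, B->BA, C->BAA

  step 1 ⇒ step 2: BABAABABA ⇒ BA·AC·BA·AC·AC·BA·AC·BA·AC
    A ↦ AC
    B ↦ BA
  step 0 ⇒ step 1: BCBB ⇒ BA·BAA·BA·BA
    C ↦ BAA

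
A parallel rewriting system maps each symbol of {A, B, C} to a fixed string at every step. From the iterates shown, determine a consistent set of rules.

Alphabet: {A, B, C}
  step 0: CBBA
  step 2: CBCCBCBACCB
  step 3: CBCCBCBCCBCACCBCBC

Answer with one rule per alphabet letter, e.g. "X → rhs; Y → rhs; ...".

  step 2 ⇒ step 3: CBCCBCBACCB ⇒ CB·C·CB·CB·C·CB·C·AC·CB·CB·C
    A ↦ AC
    B ↦ C
    C ↦ CB

A->AC, B->C, C->CB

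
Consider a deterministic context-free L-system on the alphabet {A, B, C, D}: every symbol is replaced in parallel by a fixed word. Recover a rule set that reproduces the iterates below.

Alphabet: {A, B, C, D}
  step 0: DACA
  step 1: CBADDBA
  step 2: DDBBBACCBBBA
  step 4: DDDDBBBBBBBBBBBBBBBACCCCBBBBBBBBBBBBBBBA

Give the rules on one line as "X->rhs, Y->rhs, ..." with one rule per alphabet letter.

A->BA, B->BB, C->DD, D->C

  step 1 ⇒ step 2: CBADDBA ⇒ DD·BB·BA·C·C·BB·BA
    A ↦ BA
    B ↦ BB
    C ↦ DD
    D ↦ C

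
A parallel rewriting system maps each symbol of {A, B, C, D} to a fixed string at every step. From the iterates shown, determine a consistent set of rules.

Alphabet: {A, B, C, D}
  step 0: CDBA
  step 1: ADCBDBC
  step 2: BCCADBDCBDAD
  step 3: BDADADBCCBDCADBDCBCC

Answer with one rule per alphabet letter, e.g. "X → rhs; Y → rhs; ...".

  step 2 ⇒ step 3: BCCADBDCBDAD ⇒ BD·AD·AD·BC·C·BD·C·AD·BD·C·BC·C
    A ↦ BC
    B ↦ BD
    C ↦ AD
    D ↦ C

A->BC, B->BD, C->AD, D->C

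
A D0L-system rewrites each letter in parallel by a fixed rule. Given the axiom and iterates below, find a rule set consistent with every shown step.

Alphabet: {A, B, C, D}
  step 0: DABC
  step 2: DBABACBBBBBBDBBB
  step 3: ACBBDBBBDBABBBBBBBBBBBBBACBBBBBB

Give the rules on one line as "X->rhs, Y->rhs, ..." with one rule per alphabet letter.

  step 2 ⇒ step 3: DBABACBBBBBBDBBB ⇒ AC·BB·DB·BB·DB·AB·BB·BB·BB·BB·BB·BB·AC·BB·BB·BB
    A ↦ DB
    B ↦ BB
    C ↦ AB
    D ↦ AC

A->DB, B->BB, C->AB, D->AC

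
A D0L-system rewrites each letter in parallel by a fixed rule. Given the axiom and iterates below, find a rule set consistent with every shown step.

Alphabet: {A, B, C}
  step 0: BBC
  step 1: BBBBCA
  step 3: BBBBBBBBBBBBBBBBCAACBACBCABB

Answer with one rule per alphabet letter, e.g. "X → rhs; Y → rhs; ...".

A->ACB, B->BB, C->CA

  step 0 ⇒ step 1: BBC ⇒ BB·BB·CA
    B ↦ BB
    C ↦ CA
    A ↦ ACB  (constrained at step 1)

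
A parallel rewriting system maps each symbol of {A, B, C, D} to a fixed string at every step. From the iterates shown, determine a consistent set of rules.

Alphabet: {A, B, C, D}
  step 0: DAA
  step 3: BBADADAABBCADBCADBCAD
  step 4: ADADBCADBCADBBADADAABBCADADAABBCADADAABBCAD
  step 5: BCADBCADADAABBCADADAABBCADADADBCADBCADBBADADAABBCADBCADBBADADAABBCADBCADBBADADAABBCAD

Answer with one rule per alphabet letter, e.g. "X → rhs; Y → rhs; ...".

  step 4 ⇒ step 5: ADADBCADBCADBBADADAABBCADADAABBCADADAABBCAD ⇒ B·CAD·B·CAD·AD·AAB·B·CAD·AD·AAB·B·CAD·AD·AD·B·CAD·B·CAD·B·B·AD·AD·AAB·B·CAD·B·CAD·B·B·AD·AD·AAB·B·CAD·B·CAD·B·B·AD·AD·AAB·B·CAD
    A ↦ B
    B ↦ AD
    C ↦ AAB
    D ↦ CAD

A->B, B->AD, C->AAB, D->CAD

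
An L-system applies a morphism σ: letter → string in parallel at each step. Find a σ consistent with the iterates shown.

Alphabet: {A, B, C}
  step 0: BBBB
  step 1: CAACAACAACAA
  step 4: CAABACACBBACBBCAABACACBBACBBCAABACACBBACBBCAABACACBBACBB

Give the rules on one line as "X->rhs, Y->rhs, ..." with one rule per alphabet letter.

  step 0 ⇒ step 1: BBBB ⇒ CAA·CAA·CAA·CAA
    B ↦ CAA
    A ↦ B  (constrained at step 1)
    C ↦ AC  (constrained at step 1)

A->B, B->CAA, C->AC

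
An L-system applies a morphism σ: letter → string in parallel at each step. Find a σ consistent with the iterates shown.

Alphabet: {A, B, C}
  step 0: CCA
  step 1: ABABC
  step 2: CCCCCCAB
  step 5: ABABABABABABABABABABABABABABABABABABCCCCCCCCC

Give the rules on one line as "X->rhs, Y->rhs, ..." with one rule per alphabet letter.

  step 1 ⇒ step 2: ABABC ⇒ C·CC·C·CC·AB
    A ↦ C
    B ↦ CC
    C ↦ AB

A->C, B->CC, C->AB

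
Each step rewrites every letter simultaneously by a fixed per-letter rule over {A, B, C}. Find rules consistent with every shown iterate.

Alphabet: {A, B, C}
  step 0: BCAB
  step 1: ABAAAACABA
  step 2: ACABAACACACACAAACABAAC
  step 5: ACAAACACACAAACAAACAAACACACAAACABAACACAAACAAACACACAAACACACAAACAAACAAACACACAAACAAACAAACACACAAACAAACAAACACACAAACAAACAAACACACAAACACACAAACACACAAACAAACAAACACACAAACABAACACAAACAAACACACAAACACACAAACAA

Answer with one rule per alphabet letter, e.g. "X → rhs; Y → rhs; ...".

A->AC, B->ABA, C->AA

  step 1 ⇒ step 2: ABAAAACABA ⇒ AC·ABA·AC·AC·AC·AC·AA·AC·ABA·AC
    A ↦ AC
    B ↦ ABA
    C ↦ AA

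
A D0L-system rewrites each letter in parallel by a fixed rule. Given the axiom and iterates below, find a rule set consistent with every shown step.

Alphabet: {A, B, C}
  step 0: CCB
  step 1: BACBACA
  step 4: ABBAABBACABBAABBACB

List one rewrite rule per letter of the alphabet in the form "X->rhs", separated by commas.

  step 0 ⇒ step 1: CCB ⇒ BAC·BAC·A
    B ↦ A
    C ↦ BAC
    A ↦ B  (constrained at step 1)

A->B, B->A, C->BAC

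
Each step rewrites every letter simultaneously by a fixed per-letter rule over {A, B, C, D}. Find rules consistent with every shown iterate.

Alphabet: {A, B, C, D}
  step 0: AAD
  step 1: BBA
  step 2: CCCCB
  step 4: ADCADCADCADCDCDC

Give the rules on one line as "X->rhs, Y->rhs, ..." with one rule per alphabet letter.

A->B, B->CC, C->DC, D->A

  step 1 ⇒ step 2: BBA ⇒ CC·CC·B
    A ↦ B
    B ↦ CC
    C ↦ DC  (constrained at step 2)
  step 0 ⇒ step 1: AAD ⇒ B·B·A
    D ↦ A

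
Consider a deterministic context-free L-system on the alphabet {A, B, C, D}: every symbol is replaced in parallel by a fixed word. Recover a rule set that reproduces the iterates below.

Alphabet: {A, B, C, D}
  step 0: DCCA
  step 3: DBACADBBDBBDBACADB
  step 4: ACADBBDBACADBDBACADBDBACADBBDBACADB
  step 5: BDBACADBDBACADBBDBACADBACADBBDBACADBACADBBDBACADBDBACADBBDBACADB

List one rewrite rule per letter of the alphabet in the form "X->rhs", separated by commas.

  step 4 ⇒ step 5: ACADBBDBACADBDBACADBDBACADBBDBACADB ⇒ B·D·B·ACA·DB·DB·ACA·DB·B·D·B·ACA·DB·ACA·DB·B·D·B·ACA·DB·ACA·DB·B·D·B·ACA·DB·DB·ACA·DB·B·D·B·ACA·DB
    A ↦ B
    B ↦ DB
    C ↦ D
    D ↦ ACA

A->B, B->DB, C->D, D->ACA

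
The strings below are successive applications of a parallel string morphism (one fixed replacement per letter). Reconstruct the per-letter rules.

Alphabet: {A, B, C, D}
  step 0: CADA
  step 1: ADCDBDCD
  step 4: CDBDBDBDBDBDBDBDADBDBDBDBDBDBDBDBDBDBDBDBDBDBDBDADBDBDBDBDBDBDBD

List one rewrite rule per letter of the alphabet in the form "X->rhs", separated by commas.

A->CD, B->BD, C->AD, D->BD

  step 0 ⇒ step 1: CADA ⇒ AD·CD·BD·CD
    A ↦ CD
    C ↦ AD
    D ↦ BD
    B ↦ BD  (constrained at step 1)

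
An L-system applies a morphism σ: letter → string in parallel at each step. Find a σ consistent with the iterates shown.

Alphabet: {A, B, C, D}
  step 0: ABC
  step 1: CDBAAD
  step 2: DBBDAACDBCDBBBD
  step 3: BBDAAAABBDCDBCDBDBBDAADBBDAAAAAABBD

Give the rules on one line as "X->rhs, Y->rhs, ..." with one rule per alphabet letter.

  step 2 ⇒ step 3: DBBDAACDBCDBBBD ⇒ BBD·AA·AA·BBD·CDB·CDB·D·BBD·AA·D·BBD·AA·AA·AA·BBD
    A ↦ CDB
    B ↦ AA
    C ↦ D
    D ↦ BBD

A->CDB, B->AA, C->D, D->BBD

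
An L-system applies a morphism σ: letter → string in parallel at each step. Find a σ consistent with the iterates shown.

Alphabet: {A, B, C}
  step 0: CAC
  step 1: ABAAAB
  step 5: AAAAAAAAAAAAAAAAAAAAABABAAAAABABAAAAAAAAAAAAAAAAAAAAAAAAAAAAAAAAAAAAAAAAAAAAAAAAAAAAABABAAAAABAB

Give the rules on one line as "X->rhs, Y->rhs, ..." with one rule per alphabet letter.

  step 0 ⇒ step 1: CAC ⇒ AB·AA·AB
    A ↦ AA
    C ↦ AB
    B ↦ CC  (constrained at step 1)

A->AA, B->CC, C->AB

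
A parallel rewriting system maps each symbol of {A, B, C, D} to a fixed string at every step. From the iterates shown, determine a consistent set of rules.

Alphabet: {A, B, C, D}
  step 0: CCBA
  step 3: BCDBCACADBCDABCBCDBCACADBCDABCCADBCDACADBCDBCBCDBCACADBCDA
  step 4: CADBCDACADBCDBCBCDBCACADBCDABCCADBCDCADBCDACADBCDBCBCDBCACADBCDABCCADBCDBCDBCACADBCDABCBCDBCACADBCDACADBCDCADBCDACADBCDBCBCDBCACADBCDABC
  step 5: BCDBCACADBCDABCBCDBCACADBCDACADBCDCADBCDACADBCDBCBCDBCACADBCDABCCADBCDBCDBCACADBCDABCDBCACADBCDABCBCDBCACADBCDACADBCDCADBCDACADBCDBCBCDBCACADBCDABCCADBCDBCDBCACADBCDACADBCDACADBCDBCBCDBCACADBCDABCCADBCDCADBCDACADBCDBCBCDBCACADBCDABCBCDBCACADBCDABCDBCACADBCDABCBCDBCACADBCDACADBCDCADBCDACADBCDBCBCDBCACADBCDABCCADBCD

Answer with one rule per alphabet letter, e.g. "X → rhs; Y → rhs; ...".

A->BC, B->CAD, C->BCD, D->A

  step 4 ⇒ step 5: CADBCDACADBCDBCBCDBCACADBCDABCCADBCDCADBCDACADBCDBCBCDBCACADBCDABCCADBCDBCDBCACADBCDABCBCDBCACADBCDACADBCDCADBCDACADBCDBCBCDBCACADBCDABC ⇒ BCD·BC·A·CAD·BCD·A·BC·BCD·BC·A·CAD·BCD·A·CAD·BCD·CAD·BCD·A·CAD·BCD·BC·BCD·BC·A·CAD·BCD·A·BC·CAD·BCD·BCD·BC·A·CAD·BCD·A·BCD·BC·A·CAD·BCD·A·BC·BCD·BC·A·CAD·BCD·A·CAD·BCD·CAD·BCD·A·CAD·BCD·BC·BCD·BC·A·CAD·BCD·A·BC·CAD·BCD·BCD·BC·A·CAD·BCD·A·CAD·BCD·A·CAD·BCD·BC·BCD·BC·A·CAD·BCD·A·BC·CAD·BCD·CAD·BCD·A·CAD·BCD·BC·BCD·BC·A·CAD·BCD·A·BC·BCD·BC·A·CAD·BCD·A·BCD·BC·A·CAD·BCD·A·BC·BCD·BC·A·CAD·BCD·A·CAD·BCD·CAD·BCD·A·CAD·BCD·BC·BCD·BC·A·CAD·BCD·A·BC·CAD·BCD
    A ↦ BC
    B ↦ CAD
    C ↦ BCD
    D ↦ A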